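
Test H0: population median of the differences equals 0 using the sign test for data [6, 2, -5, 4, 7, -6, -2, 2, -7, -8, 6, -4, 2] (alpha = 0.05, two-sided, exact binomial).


Step 1: Discard zero differences. Original n = 13; n_eff = number of nonzero differences = 13.
Nonzero differences (with sign): +6, +2, -5, +4, +7, -6, -2, +2, -7, -8, +6, -4, +2
Step 2: Count signs: positive = 7, negative = 6.
Step 3: Under H0: P(positive) = 0.5, so the number of positives S ~ Bin(13, 0.5).
Step 4: Two-sided exact p-value = sum of Bin(13,0.5) probabilities at or below the observed probability = 1.000000.
Step 5: alpha = 0.05. fail to reject H0.

n_eff = 13, pos = 7, neg = 6, p = 1.000000, fail to reject H0.


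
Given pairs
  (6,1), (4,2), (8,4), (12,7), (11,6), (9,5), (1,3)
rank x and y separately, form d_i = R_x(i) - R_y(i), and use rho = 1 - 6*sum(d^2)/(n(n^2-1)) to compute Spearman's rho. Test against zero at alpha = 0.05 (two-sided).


Step 1: Rank x and y separately (midranks; no ties here).
rank(x): 6->3, 4->2, 8->4, 12->7, 11->6, 9->5, 1->1
rank(y): 1->1, 2->2, 4->4, 7->7, 6->6, 5->5, 3->3
Step 2: d_i = R_x(i) - R_y(i); compute d_i^2.
  (3-1)^2=4, (2-2)^2=0, (4-4)^2=0, (7-7)^2=0, (6-6)^2=0, (5-5)^2=0, (1-3)^2=4
sum(d^2) = 8.
Step 3: rho = 1 - 6*8 / (7*(7^2 - 1)) = 1 - 48/336 = 0.857143.
Step 4: Under H0, t = rho * sqrt((n-2)/(1-rho^2)) = 3.7210 ~ t(5).
Step 5: Two-sided p-value from the t-distribution with 5 df = 0.013697.
Step 6: alpha = 0.05. reject H0.

rho = 0.8571, p = 0.013697, reject H0 at alpha = 0.05.


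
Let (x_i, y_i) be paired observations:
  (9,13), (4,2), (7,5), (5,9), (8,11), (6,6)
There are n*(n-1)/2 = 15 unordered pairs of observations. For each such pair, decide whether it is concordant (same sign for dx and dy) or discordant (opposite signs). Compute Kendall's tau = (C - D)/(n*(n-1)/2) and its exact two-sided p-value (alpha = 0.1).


Step 1: Enumerate the 15 unordered pairs (i,j) with i<j and classify each by sign(x_j-x_i) * sign(y_j-y_i).
  (1,2):dx=-5,dy=-11->C; (1,3):dx=-2,dy=-8->C; (1,4):dx=-4,dy=-4->C; (1,5):dx=-1,dy=-2->C
  (1,6):dx=-3,dy=-7->C; (2,3):dx=+3,dy=+3->C; (2,4):dx=+1,dy=+7->C; (2,5):dx=+4,dy=+9->C
  (2,6):dx=+2,dy=+4->C; (3,4):dx=-2,dy=+4->D; (3,5):dx=+1,dy=+6->C; (3,6):dx=-1,dy=+1->D
  (4,5):dx=+3,dy=+2->C; (4,6):dx=+1,dy=-3->D; (5,6):dx=-2,dy=-5->C
Step 2: C = 12, D = 3, total pairs = 15.
Step 3: tau = (C - D)/(n(n-1)/2) = (12 - 3)/15 = 0.600000.
Step 4: Exact two-sided p-value (enumerate n! = 720 permutations of y under H0): p = 0.136111.
Step 5: alpha = 0.1. fail to reject H0.

tau_b = 0.6000 (C=12, D=3), p = 0.136111, fail to reject H0.


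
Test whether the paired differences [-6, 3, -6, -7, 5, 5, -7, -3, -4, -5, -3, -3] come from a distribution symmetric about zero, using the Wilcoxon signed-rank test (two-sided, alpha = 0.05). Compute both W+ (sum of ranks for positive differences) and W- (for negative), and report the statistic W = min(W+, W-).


Step 1: Drop any zero differences (none here) and take |d_i|.
|d| = [6, 3, 6, 7, 5, 5, 7, 3, 4, 5, 3, 3]
Step 2: Midrank |d_i| (ties get averaged ranks).
ranks: |6|->9.5, |3|->2.5, |6|->9.5, |7|->11.5, |5|->7, |5|->7, |7|->11.5, |3|->2.5, |4|->5, |5|->7, |3|->2.5, |3|->2.5
Step 3: Attach original signs; sum ranks with positive sign and with negative sign.
W+ = 2.5 + 7 + 7 = 16.5
W- = 9.5 + 9.5 + 11.5 + 11.5 + 2.5 + 5 + 7 + 2.5 + 2.5 = 61.5
(Check: W+ + W- = 78 should equal n(n+1)/2 = 78.)
Step 4: Test statistic W = min(W+, W-) = 16.5.
Step 5: Ties in |d|, so use the tie-corrected normal approximation.
        E[W] = n(n+1)/4 = 12*13/4 = 39.
        Tie groups: |d|=3 (t=4), |d|=5 (t=3), |d|=6 (t=2), |d|=7 (t=2); sum(t^3 - t) = 96.
        Var[W] = n(n+1)(2n+1)/24 - sum(t^3-t)/48 = 3900/24 - 96/48 = 160.5.
        z = (W - E[W]) / sqrt(Var[W]) = (16.5 - 39) / 12.6689 = -1.7760.
        Two-sided p = 2*Phi(z) = 0.075732.
Step 6: alpha = 0.05. fail to reject H0.

W+ = 16.5, W- = 61.5, W = min = 16.5, p = 0.075732, fail to reject H0.


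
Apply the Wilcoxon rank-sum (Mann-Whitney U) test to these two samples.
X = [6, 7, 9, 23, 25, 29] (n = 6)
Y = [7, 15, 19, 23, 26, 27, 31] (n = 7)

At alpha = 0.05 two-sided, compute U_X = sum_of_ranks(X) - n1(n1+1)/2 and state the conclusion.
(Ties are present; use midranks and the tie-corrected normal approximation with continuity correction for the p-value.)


Step 1: Combine and sort all 13 observations; assign midranks.
sorted (value, group): (6,X), (7,X), (7,Y), (9,X), (15,Y), (19,Y), (23,X), (23,Y), (25,X), (26,Y), (27,Y), (29,X), (31,Y)
ranks: 6->1, 7->2.5, 7->2.5, 9->4, 15->5, 19->6, 23->7.5, 23->7.5, 25->9, 26->10, 27->11, 29->12, 31->13
Step 2: Rank sum for X: R1 = 1 + 2.5 + 4 + 7.5 + 9 + 12 = 36.
Step 3: U_X = R1 - n1(n1+1)/2 = 36 - 6*7/2 = 36 - 21 = 15.
       U_Y = n1*n2 - U_X = 42 - 15 = 27.
Step 4: Ties are present, so use the tie-corrected normal approximation (with continuity correction) for the p-value.
Step 5: p-value = 0.430766; compare to alpha = 0.05. fail to reject H0.

U_X = 15, p = 0.430766, fail to reject H0 at alpha = 0.05.


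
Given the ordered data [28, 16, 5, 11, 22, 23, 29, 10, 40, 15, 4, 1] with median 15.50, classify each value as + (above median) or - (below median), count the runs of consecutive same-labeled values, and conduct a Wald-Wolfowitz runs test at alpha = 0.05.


Step 1: Compute median = 15.50; label A = above, B = below.
Labels in order: AABBAAABABBB  (n_A = 6, n_B = 6)
Step 2: Count runs R = 6.
Step 3: Under H0 (random ordering), E[R] = 2*n_A*n_B/(n_A+n_B) + 1 = 2*6*6/12 + 1 = 7.0000.
        Var[R] = 2*n_A*n_B*(2*n_A*n_B - n_A - n_B) / ((n_A+n_B)^2 * (n_A+n_B-1)) = 4320/1584 = 2.7273.
        SD[R] = 1.6514.
Step 4: Continuity-corrected z = (R + 0.5 - E[R]) / SD[R] = (6 + 0.5 - 7.0000) / 1.6514 = -0.3028.
Step 5: Two-sided p-value via normal approximation = 2*(1 - Phi(|z|)) = 0.762069.
Step 6: alpha = 0.05. fail to reject H0.

R = 6, z = -0.3028, p = 0.762069, fail to reject H0.


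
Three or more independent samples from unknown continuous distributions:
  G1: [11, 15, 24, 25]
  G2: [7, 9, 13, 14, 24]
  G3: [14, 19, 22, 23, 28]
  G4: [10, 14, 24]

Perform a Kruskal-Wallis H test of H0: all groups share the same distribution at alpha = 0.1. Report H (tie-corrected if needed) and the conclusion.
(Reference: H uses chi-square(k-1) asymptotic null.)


Step 1: Combine all N = 17 observations and assign midranks.
sorted (value, group, rank): (7,G2,1), (9,G2,2), (10,G4,3), (11,G1,4), (13,G2,5), (14,G2,7), (14,G3,7), (14,G4,7), (15,G1,9), (19,G3,10), (22,G3,11), (23,G3,12), (24,G1,14), (24,G2,14), (24,G4,14), (25,G1,16), (28,G3,17)
Step 2: Sum ranks within each group.
R_1 = 43 (n_1 = 4)
R_2 = 29 (n_2 = 5)
R_3 = 57 (n_3 = 5)
R_4 = 24 (n_4 = 3)
Step 3: H = 12/(N(N+1)) * sum(R_i^2/n_i) - 3(N+1)
     = 12/(17*18) * (43^2/4 + 29^2/5 + 57^2/5 + 24^2/3) - 3*18
     = 0.039216 * 1472.25 - 54
     = 3.735294.
Step 4: Ties present; correction factor C = 1 - 48/(17^3 - 17) = 0.990196. Corrected H = 3.735294 / 0.990196 = 3.772277.
Step 5: Under H0, H ~ chi^2(3); p-value = 0.287127.
Step 6: alpha = 0.1. fail to reject H0.

H = 3.7723, df = 3, p = 0.287127, fail to reject H0.


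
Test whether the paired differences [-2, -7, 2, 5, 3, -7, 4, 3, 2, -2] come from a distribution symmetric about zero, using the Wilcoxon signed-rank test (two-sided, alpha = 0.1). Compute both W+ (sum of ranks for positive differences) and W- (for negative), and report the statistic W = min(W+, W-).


Step 1: Drop any zero differences (none here) and take |d_i|.
|d| = [2, 7, 2, 5, 3, 7, 4, 3, 2, 2]
Step 2: Midrank |d_i| (ties get averaged ranks).
ranks: |2|->2.5, |7|->9.5, |2|->2.5, |5|->8, |3|->5.5, |7|->9.5, |4|->7, |3|->5.5, |2|->2.5, |2|->2.5
Step 3: Attach original signs; sum ranks with positive sign and with negative sign.
W+ = 2.5 + 8 + 5.5 + 7 + 5.5 + 2.5 = 31
W- = 2.5 + 9.5 + 9.5 + 2.5 = 24
(Check: W+ + W- = 55 should equal n(n+1)/2 = 55.)
Step 4: Test statistic W = min(W+, W-) = 24.
Step 5: Ties in |d|, so use the tie-corrected normal approximation.
        E[W] = n(n+1)/4 = 10*11/4 = 27.5.
        Tie groups: |d|=2 (t=4), |d|=3 (t=2), |d|=7 (t=2); sum(t^3 - t) = 72.
        Var[W] = n(n+1)(2n+1)/24 - sum(t^3-t)/48 = 2310/24 - 72/48 = 94.75.
        z = (W - E[W]) / sqrt(Var[W]) = (24 - 27.5) / 9.7340 = -0.3596.
        Two-sided p = 2*Phi(z) = 0.719172.
Step 6: alpha = 0.1. fail to reject H0.

W+ = 31, W- = 24, W = min = 24, p = 0.719172, fail to reject H0.


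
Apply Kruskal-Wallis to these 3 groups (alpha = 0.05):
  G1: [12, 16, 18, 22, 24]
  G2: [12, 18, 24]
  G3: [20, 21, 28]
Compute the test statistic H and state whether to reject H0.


Step 1: Combine all N = 11 observations and assign midranks.
sorted (value, group, rank): (12,G1,1.5), (12,G2,1.5), (16,G1,3), (18,G1,4.5), (18,G2,4.5), (20,G3,6), (21,G3,7), (22,G1,8), (24,G1,9.5), (24,G2,9.5), (28,G3,11)
Step 2: Sum ranks within each group.
R_1 = 26.5 (n_1 = 5)
R_2 = 15.5 (n_2 = 3)
R_3 = 24 (n_3 = 3)
Step 3: H = 12/(N(N+1)) * sum(R_i^2/n_i) - 3(N+1)
     = 12/(11*12) * (26.5^2/5 + 15.5^2/3 + 24^2/3) - 3*12
     = 0.090909 * 412.533 - 36
     = 1.503030.
Step 4: Ties present; correction factor C = 1 - 18/(11^3 - 11) = 0.986364. Corrected H = 1.503030 / 0.986364 = 1.523810.
Step 5: Under H0, H ~ chi^2(2); p-value = 0.466776.
Step 6: alpha = 0.05. fail to reject H0.

H = 1.5238, df = 2, p = 0.466776, fail to reject H0.


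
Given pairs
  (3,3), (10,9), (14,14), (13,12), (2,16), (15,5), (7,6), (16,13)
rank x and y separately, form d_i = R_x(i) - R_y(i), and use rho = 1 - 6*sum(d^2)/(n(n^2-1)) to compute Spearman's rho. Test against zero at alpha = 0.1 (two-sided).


Step 1: Rank x and y separately (midranks; no ties here).
rank(x): 3->2, 10->4, 14->6, 13->5, 2->1, 15->7, 7->3, 16->8
rank(y): 3->1, 9->4, 14->7, 12->5, 16->8, 5->2, 6->3, 13->6
Step 2: d_i = R_x(i) - R_y(i); compute d_i^2.
  (2-1)^2=1, (4-4)^2=0, (6-7)^2=1, (5-5)^2=0, (1-8)^2=49, (7-2)^2=25, (3-3)^2=0, (8-6)^2=4
sum(d^2) = 80.
Step 3: rho = 1 - 6*80 / (8*(8^2 - 1)) = 1 - 480/504 = 0.047619.
Step 4: Under H0, t = rho * sqrt((n-2)/(1-rho^2)) = 0.1168 ~ t(6).
Step 5: Two-sided p-value from the t-distribution with 6 df = 0.910849.
Step 6: alpha = 0.1. fail to reject H0.

rho = 0.0476, p = 0.910849, fail to reject H0 at alpha = 0.1.


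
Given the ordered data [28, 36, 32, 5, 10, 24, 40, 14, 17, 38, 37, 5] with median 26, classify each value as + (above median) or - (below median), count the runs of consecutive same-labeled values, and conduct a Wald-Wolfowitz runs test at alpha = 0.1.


Step 1: Compute median = 26; label A = above, B = below.
Labels in order: AAABBBABBAAB  (n_A = 6, n_B = 6)
Step 2: Count runs R = 6.
Step 3: Under H0 (random ordering), E[R] = 2*n_A*n_B/(n_A+n_B) + 1 = 2*6*6/12 + 1 = 7.0000.
        Var[R] = 2*n_A*n_B*(2*n_A*n_B - n_A - n_B) / ((n_A+n_B)^2 * (n_A+n_B-1)) = 4320/1584 = 2.7273.
        SD[R] = 1.6514.
Step 4: Continuity-corrected z = (R + 0.5 - E[R]) / SD[R] = (6 + 0.5 - 7.0000) / 1.6514 = -0.3028.
Step 5: Two-sided p-value via normal approximation = 2*(1 - Phi(|z|)) = 0.762069.
Step 6: alpha = 0.1. fail to reject H0.

R = 6, z = -0.3028, p = 0.762069, fail to reject H0.


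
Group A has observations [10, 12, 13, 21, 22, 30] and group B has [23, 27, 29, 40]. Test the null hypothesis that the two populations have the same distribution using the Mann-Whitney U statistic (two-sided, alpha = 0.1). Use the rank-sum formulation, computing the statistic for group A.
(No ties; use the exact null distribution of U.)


Step 1: Combine and sort all 10 observations; assign midranks.
sorted (value, group): (10,X), (12,X), (13,X), (21,X), (22,X), (23,Y), (27,Y), (29,Y), (30,X), (40,Y)
ranks: 10->1, 12->2, 13->3, 21->4, 22->5, 23->6, 27->7, 29->8, 30->9, 40->10
Step 2: Rank sum for X: R1 = 1 + 2 + 3 + 4 + 5 + 9 = 24.
Step 3: U_X = R1 - n1(n1+1)/2 = 24 - 6*7/2 = 24 - 21 = 3.
       U_Y = n1*n2 - U_X = 24 - 3 = 21.
Step 4: No ties, so the exact null distribution of U (based on enumerating the C(10,6) = 210 equally likely rank assignments) gives the two-sided p-value.
Step 5: p-value = 0.066667; compare to alpha = 0.1. reject H0.

U_X = 3, p = 0.066667, reject H0 at alpha = 0.1.


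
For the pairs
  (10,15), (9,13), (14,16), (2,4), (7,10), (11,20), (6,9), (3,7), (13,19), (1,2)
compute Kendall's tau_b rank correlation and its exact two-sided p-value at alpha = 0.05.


Step 1: Enumerate the 45 unordered pairs (i,j) with i<j and classify each by sign(x_j-x_i) * sign(y_j-y_i).
  (1,2):dx=-1,dy=-2->C; (1,3):dx=+4,dy=+1->C; (1,4):dx=-8,dy=-11->C; (1,5):dx=-3,dy=-5->C
  (1,6):dx=+1,dy=+5->C; (1,7):dx=-4,dy=-6->C; (1,8):dx=-7,dy=-8->C; (1,9):dx=+3,dy=+4->C
  (1,10):dx=-9,dy=-13->C; (2,3):dx=+5,dy=+3->C; (2,4):dx=-7,dy=-9->C; (2,5):dx=-2,dy=-3->C
  (2,6):dx=+2,dy=+7->C; (2,7):dx=-3,dy=-4->C; (2,8):dx=-6,dy=-6->C; (2,9):dx=+4,dy=+6->C
  (2,10):dx=-8,dy=-11->C; (3,4):dx=-12,dy=-12->C; (3,5):dx=-7,dy=-6->C; (3,6):dx=-3,dy=+4->D
  (3,7):dx=-8,dy=-7->C; (3,8):dx=-11,dy=-9->C; (3,9):dx=-1,dy=+3->D; (3,10):dx=-13,dy=-14->C
  (4,5):dx=+5,dy=+6->C; (4,6):dx=+9,dy=+16->C; (4,7):dx=+4,dy=+5->C; (4,8):dx=+1,dy=+3->C
  (4,9):dx=+11,dy=+15->C; (4,10):dx=-1,dy=-2->C; (5,6):dx=+4,dy=+10->C; (5,7):dx=-1,dy=-1->C
  (5,8):dx=-4,dy=-3->C; (5,9):dx=+6,dy=+9->C; (5,10):dx=-6,dy=-8->C; (6,7):dx=-5,dy=-11->C
  (6,8):dx=-8,dy=-13->C; (6,9):dx=+2,dy=-1->D; (6,10):dx=-10,dy=-18->C; (7,8):dx=-3,dy=-2->C
  (7,9):dx=+7,dy=+10->C; (7,10):dx=-5,dy=-7->C; (8,9):dx=+10,dy=+12->C; (8,10):dx=-2,dy=-5->C
  (9,10):dx=-12,dy=-17->C
Step 2: C = 42, D = 3, total pairs = 45.
Step 3: tau = (C - D)/(n(n-1)/2) = (42 - 3)/45 = 0.866667.
Step 4: Exact two-sided p-value (enumerate n! = 3628800 permutations of y under H0): p = 0.000115.
Step 5: alpha = 0.05. reject H0.

tau_b = 0.8667 (C=42, D=3), p = 0.000115, reject H0.


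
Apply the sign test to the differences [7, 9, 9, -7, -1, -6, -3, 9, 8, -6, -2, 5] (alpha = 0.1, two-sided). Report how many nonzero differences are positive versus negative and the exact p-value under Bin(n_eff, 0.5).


Step 1: Discard zero differences. Original n = 12; n_eff = number of nonzero differences = 12.
Nonzero differences (with sign): +7, +9, +9, -7, -1, -6, -3, +9, +8, -6, -2, +5
Step 2: Count signs: positive = 6, negative = 6.
Step 3: Under H0: P(positive) = 0.5, so the number of positives S ~ Bin(12, 0.5).
Step 4: Two-sided exact p-value = sum of Bin(12,0.5) probabilities at or below the observed probability = 1.000000.
Step 5: alpha = 0.1. fail to reject H0.

n_eff = 12, pos = 6, neg = 6, p = 1.000000, fail to reject H0.


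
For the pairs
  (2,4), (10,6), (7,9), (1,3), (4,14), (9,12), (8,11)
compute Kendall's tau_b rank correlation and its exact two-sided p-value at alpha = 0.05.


Step 1: Enumerate the 21 unordered pairs (i,j) with i<j and classify each by sign(x_j-x_i) * sign(y_j-y_i).
  (1,2):dx=+8,dy=+2->C; (1,3):dx=+5,dy=+5->C; (1,4):dx=-1,dy=-1->C; (1,5):dx=+2,dy=+10->C
  (1,6):dx=+7,dy=+8->C; (1,7):dx=+6,dy=+7->C; (2,3):dx=-3,dy=+3->D; (2,4):dx=-9,dy=-3->C
  (2,5):dx=-6,dy=+8->D; (2,6):dx=-1,dy=+6->D; (2,7):dx=-2,dy=+5->D; (3,4):dx=-6,dy=-6->C
  (3,5):dx=-3,dy=+5->D; (3,6):dx=+2,dy=+3->C; (3,7):dx=+1,dy=+2->C; (4,5):dx=+3,dy=+11->C
  (4,6):dx=+8,dy=+9->C; (4,7):dx=+7,dy=+8->C; (5,6):dx=+5,dy=-2->D; (5,7):dx=+4,dy=-3->D
  (6,7):dx=-1,dy=-1->C
Step 2: C = 14, D = 7, total pairs = 21.
Step 3: tau = (C - D)/(n(n-1)/2) = (14 - 7)/21 = 0.333333.
Step 4: Exact two-sided p-value (enumerate n! = 5040 permutations of y under H0): p = 0.381349.
Step 5: alpha = 0.05. fail to reject H0.

tau_b = 0.3333 (C=14, D=7), p = 0.381349, fail to reject H0.


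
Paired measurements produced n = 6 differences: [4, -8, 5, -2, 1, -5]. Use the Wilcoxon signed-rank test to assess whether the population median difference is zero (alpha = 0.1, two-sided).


Step 1: Drop any zero differences (none here) and take |d_i|.
|d| = [4, 8, 5, 2, 1, 5]
Step 2: Midrank |d_i| (ties get averaged ranks).
ranks: |4|->3, |8|->6, |5|->4.5, |2|->2, |1|->1, |5|->4.5
Step 3: Attach original signs; sum ranks with positive sign and with negative sign.
W+ = 3 + 4.5 + 1 = 8.5
W- = 6 + 2 + 4.5 = 12.5
(Check: W+ + W- = 21 should equal n(n+1)/2 = 21.)
Step 4: Test statistic W = min(W+, W-) = 8.5.
Step 5: Ties in |d|, so use the tie-corrected normal approximation.
        E[W] = n(n+1)/4 = 6*7/4 = 10.5.
        Tie groups: |d|=5 (t=2); sum(t^3 - t) = 6.
        Var[W] = n(n+1)(2n+1)/24 - sum(t^3-t)/48 = 546/24 - 6/48 = 22.625.
        z = (W - E[W]) / sqrt(Var[W]) = (8.5 - 10.5) / 4.7566 = -0.4205.
        Two-sided p = 2*Phi(z) = 0.674142.
Step 6: alpha = 0.1. fail to reject H0.

W+ = 8.5, W- = 12.5, W = min = 8.5, p = 0.674142, fail to reject H0.


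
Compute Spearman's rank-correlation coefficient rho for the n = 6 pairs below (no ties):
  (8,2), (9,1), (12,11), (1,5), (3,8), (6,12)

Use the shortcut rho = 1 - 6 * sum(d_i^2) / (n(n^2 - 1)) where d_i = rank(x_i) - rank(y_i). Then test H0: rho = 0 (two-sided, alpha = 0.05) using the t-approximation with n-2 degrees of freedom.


Step 1: Rank x and y separately (midranks; no ties here).
rank(x): 8->4, 9->5, 12->6, 1->1, 3->2, 6->3
rank(y): 2->2, 1->1, 11->5, 5->3, 8->4, 12->6
Step 2: d_i = R_x(i) - R_y(i); compute d_i^2.
  (4-2)^2=4, (5-1)^2=16, (6-5)^2=1, (1-3)^2=4, (2-4)^2=4, (3-6)^2=9
sum(d^2) = 38.
Step 3: rho = 1 - 6*38 / (6*(6^2 - 1)) = 1 - 228/210 = -0.085714.
Step 4: Under H0, t = rho * sqrt((n-2)/(1-rho^2)) = -0.1721 ~ t(4).
Step 5: Two-sided p-value from the t-distribution with 4 df = 0.871743.
Step 6: alpha = 0.05. fail to reject H0.

rho = -0.0857, p = 0.871743, fail to reject H0 at alpha = 0.05.


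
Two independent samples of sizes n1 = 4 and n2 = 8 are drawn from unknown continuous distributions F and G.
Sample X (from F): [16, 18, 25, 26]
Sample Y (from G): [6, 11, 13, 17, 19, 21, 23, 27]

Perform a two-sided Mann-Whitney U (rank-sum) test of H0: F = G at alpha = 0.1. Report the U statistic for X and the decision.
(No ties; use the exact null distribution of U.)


Step 1: Combine and sort all 12 observations; assign midranks.
sorted (value, group): (6,Y), (11,Y), (13,Y), (16,X), (17,Y), (18,X), (19,Y), (21,Y), (23,Y), (25,X), (26,X), (27,Y)
ranks: 6->1, 11->2, 13->3, 16->4, 17->5, 18->6, 19->7, 21->8, 23->9, 25->10, 26->11, 27->12
Step 2: Rank sum for X: R1 = 4 + 6 + 10 + 11 = 31.
Step 3: U_X = R1 - n1(n1+1)/2 = 31 - 4*5/2 = 31 - 10 = 21.
       U_Y = n1*n2 - U_X = 32 - 21 = 11.
Step 4: No ties, so the exact null distribution of U (based on enumerating the C(12,4) = 495 equally likely rank assignments) gives the two-sided p-value.
Step 5: p-value = 0.460606; compare to alpha = 0.1. fail to reject H0.

U_X = 21, p = 0.460606, fail to reject H0 at alpha = 0.1.


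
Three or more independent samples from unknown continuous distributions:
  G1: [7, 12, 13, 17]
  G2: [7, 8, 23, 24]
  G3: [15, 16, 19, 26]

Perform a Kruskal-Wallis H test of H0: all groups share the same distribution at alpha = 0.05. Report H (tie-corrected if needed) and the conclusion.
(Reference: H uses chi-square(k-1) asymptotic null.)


Step 1: Combine all N = 12 observations and assign midranks.
sorted (value, group, rank): (7,G1,1.5), (7,G2,1.5), (8,G2,3), (12,G1,4), (13,G1,5), (15,G3,6), (16,G3,7), (17,G1,8), (19,G3,9), (23,G2,10), (24,G2,11), (26,G3,12)
Step 2: Sum ranks within each group.
R_1 = 18.5 (n_1 = 4)
R_2 = 25.5 (n_2 = 4)
R_3 = 34 (n_3 = 4)
Step 3: H = 12/(N(N+1)) * sum(R_i^2/n_i) - 3(N+1)
     = 12/(12*13) * (18.5^2/4 + 25.5^2/4 + 34^2/4) - 3*13
     = 0.076923 * 537.125 - 39
     = 2.317308.
Step 4: Ties present; correction factor C = 1 - 6/(12^3 - 12) = 0.996503. Corrected H = 2.317308 / 0.996503 = 2.325439.
Step 5: Under H0, H ~ chi^2(2); p-value = 0.312635.
Step 6: alpha = 0.05. fail to reject H0.

H = 2.3254, df = 2, p = 0.312635, fail to reject H0.


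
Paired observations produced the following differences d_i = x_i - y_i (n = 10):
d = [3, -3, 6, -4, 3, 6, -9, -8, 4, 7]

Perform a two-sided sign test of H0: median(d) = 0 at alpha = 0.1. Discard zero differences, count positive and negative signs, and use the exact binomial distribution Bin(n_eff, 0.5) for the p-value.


Step 1: Discard zero differences. Original n = 10; n_eff = number of nonzero differences = 10.
Nonzero differences (with sign): +3, -3, +6, -4, +3, +6, -9, -8, +4, +7
Step 2: Count signs: positive = 6, negative = 4.
Step 3: Under H0: P(positive) = 0.5, so the number of positives S ~ Bin(10, 0.5).
Step 4: Two-sided exact p-value = sum of Bin(10,0.5) probabilities at or below the observed probability = 0.753906.
Step 5: alpha = 0.1. fail to reject H0.

n_eff = 10, pos = 6, neg = 4, p = 0.753906, fail to reject H0.


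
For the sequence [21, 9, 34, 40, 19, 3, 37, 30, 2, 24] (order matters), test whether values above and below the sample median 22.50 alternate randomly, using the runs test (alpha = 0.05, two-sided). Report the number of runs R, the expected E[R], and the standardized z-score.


Step 1: Compute median = 22.50; label A = above, B = below.
Labels in order: BBAABBAABA  (n_A = 5, n_B = 5)
Step 2: Count runs R = 6.
Step 3: Under H0 (random ordering), E[R] = 2*n_A*n_B/(n_A+n_B) + 1 = 2*5*5/10 + 1 = 6.0000.
        Var[R] = 2*n_A*n_B*(2*n_A*n_B - n_A - n_B) / ((n_A+n_B)^2 * (n_A+n_B-1)) = 2000/900 = 2.2222.
        SD[R] = 1.4907.
Step 4: R = E[R], so z = 0 with no continuity correction.
Step 5: Two-sided p-value via normal approximation = 2*(1 - Phi(|z|)) = 1.000000.
Step 6: alpha = 0.05. fail to reject H0.

R = 6, z = 0.0000, p = 1.000000, fail to reject H0.


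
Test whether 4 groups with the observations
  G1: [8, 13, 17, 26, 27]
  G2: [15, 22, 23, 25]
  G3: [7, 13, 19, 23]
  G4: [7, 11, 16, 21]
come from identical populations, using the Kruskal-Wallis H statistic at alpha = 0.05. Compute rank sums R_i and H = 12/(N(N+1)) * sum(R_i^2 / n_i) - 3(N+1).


Step 1: Combine all N = 17 observations and assign midranks.
sorted (value, group, rank): (7,G3,1.5), (7,G4,1.5), (8,G1,3), (11,G4,4), (13,G1,5.5), (13,G3,5.5), (15,G2,7), (16,G4,8), (17,G1,9), (19,G3,10), (21,G4,11), (22,G2,12), (23,G2,13.5), (23,G3,13.5), (25,G2,15), (26,G1,16), (27,G1,17)
Step 2: Sum ranks within each group.
R_1 = 50.5 (n_1 = 5)
R_2 = 47.5 (n_2 = 4)
R_3 = 30.5 (n_3 = 4)
R_4 = 24.5 (n_4 = 4)
Step 3: H = 12/(N(N+1)) * sum(R_i^2/n_i) - 3(N+1)
     = 12/(17*18) * (50.5^2/5 + 47.5^2/4 + 30.5^2/4 + 24.5^2/4) - 3*18
     = 0.039216 * 1456.74 - 54
     = 3.126961.
Step 4: Ties present; correction factor C = 1 - 18/(17^3 - 17) = 0.996324. Corrected H = 3.126961 / 0.996324 = 3.138499.
Step 5: Under H0, H ~ chi^2(3); p-value = 0.370760.
Step 6: alpha = 0.05. fail to reject H0.

H = 3.1385, df = 3, p = 0.370760, fail to reject H0.


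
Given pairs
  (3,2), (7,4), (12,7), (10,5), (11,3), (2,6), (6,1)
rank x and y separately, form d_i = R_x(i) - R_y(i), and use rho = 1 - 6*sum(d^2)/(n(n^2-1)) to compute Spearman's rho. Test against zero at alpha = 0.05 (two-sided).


Step 1: Rank x and y separately (midranks; no ties here).
rank(x): 3->2, 7->4, 12->7, 10->5, 11->6, 2->1, 6->3
rank(y): 2->2, 4->4, 7->7, 5->5, 3->3, 6->6, 1->1
Step 2: d_i = R_x(i) - R_y(i); compute d_i^2.
  (2-2)^2=0, (4-4)^2=0, (7-7)^2=0, (5-5)^2=0, (6-3)^2=9, (1-6)^2=25, (3-1)^2=4
sum(d^2) = 38.
Step 3: rho = 1 - 6*38 / (7*(7^2 - 1)) = 1 - 228/336 = 0.321429.
Step 4: Under H0, t = rho * sqrt((n-2)/(1-rho^2)) = 0.7590 ~ t(5).
Step 5: Two-sided p-value from the t-distribution with 5 df = 0.482072.
Step 6: alpha = 0.05. fail to reject H0.

rho = 0.3214, p = 0.482072, fail to reject H0 at alpha = 0.05.


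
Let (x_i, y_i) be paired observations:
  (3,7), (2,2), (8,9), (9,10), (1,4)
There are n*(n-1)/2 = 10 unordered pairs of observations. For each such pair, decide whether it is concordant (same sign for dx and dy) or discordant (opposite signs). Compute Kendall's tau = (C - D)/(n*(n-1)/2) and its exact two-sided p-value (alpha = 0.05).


Step 1: Enumerate the 10 unordered pairs (i,j) with i<j and classify each by sign(x_j-x_i) * sign(y_j-y_i).
  (1,2):dx=-1,dy=-5->C; (1,3):dx=+5,dy=+2->C; (1,4):dx=+6,dy=+3->C; (1,5):dx=-2,dy=-3->C
  (2,3):dx=+6,dy=+7->C; (2,4):dx=+7,dy=+8->C; (2,5):dx=-1,dy=+2->D; (3,4):dx=+1,dy=+1->C
  (3,5):dx=-7,dy=-5->C; (4,5):dx=-8,dy=-6->C
Step 2: C = 9, D = 1, total pairs = 10.
Step 3: tau = (C - D)/(n(n-1)/2) = (9 - 1)/10 = 0.800000.
Step 4: Exact two-sided p-value (enumerate n! = 120 permutations of y under H0): p = 0.083333.
Step 5: alpha = 0.05. fail to reject H0.

tau_b = 0.8000 (C=9, D=1), p = 0.083333, fail to reject H0.


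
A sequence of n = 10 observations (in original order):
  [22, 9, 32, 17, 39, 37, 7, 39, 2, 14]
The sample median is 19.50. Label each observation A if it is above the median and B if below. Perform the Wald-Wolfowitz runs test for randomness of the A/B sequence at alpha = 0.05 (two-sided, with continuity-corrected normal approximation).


Step 1: Compute median = 19.50; label A = above, B = below.
Labels in order: ABABAABABB  (n_A = 5, n_B = 5)
Step 2: Count runs R = 8.
Step 3: Under H0 (random ordering), E[R] = 2*n_A*n_B/(n_A+n_B) + 1 = 2*5*5/10 + 1 = 6.0000.
        Var[R] = 2*n_A*n_B*(2*n_A*n_B - n_A - n_B) / ((n_A+n_B)^2 * (n_A+n_B-1)) = 2000/900 = 2.2222.
        SD[R] = 1.4907.
Step 4: Continuity-corrected z = (R - 0.5 - E[R]) / SD[R] = (8 - 0.5 - 6.0000) / 1.4907 = 1.0062.
Step 5: Two-sided p-value via normal approximation = 2*(1 - Phi(|z|)) = 0.314305.
Step 6: alpha = 0.05. fail to reject H0.

R = 8, z = 1.0062, p = 0.314305, fail to reject H0.


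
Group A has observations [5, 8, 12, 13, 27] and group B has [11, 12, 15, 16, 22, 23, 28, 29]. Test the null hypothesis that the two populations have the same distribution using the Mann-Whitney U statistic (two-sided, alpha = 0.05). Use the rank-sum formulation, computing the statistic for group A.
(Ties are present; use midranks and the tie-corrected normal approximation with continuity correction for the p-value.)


Step 1: Combine and sort all 13 observations; assign midranks.
sorted (value, group): (5,X), (8,X), (11,Y), (12,X), (12,Y), (13,X), (15,Y), (16,Y), (22,Y), (23,Y), (27,X), (28,Y), (29,Y)
ranks: 5->1, 8->2, 11->3, 12->4.5, 12->4.5, 13->6, 15->7, 16->8, 22->9, 23->10, 27->11, 28->12, 29->13
Step 2: Rank sum for X: R1 = 1 + 2 + 4.5 + 6 + 11 = 24.5.
Step 3: U_X = R1 - n1(n1+1)/2 = 24.5 - 5*6/2 = 24.5 - 15 = 9.5.
       U_Y = n1*n2 - U_X = 40 - 9.5 = 30.5.
Step 4: Ties are present, so use the tie-corrected normal approximation (with continuity correction) for the p-value.
Step 5: p-value = 0.142685; compare to alpha = 0.05. fail to reject H0.

U_X = 9.5, p = 0.142685, fail to reject H0 at alpha = 0.05.


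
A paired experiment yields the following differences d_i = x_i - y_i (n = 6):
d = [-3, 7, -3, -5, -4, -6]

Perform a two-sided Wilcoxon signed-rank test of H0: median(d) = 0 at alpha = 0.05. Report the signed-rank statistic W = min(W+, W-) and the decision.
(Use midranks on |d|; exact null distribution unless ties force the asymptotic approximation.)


Step 1: Drop any zero differences (none here) and take |d_i|.
|d| = [3, 7, 3, 5, 4, 6]
Step 2: Midrank |d_i| (ties get averaged ranks).
ranks: |3|->1.5, |7|->6, |3|->1.5, |5|->4, |4|->3, |6|->5
Step 3: Attach original signs; sum ranks with positive sign and with negative sign.
W+ = 6 = 6
W- = 1.5 + 1.5 + 4 + 3 + 5 = 15
(Check: W+ + W- = 21 should equal n(n+1)/2 = 21.)
Step 4: Test statistic W = min(W+, W-) = 6.
Step 5: Ties in |d|, so use the tie-corrected normal approximation.
        E[W] = n(n+1)/4 = 6*7/4 = 10.5.
        Tie groups: |d|=3 (t=2); sum(t^3 - t) = 6.
        Var[W] = n(n+1)(2n+1)/24 - sum(t^3-t)/48 = 546/24 - 6/48 = 22.625.
        z = (W - E[W]) / sqrt(Var[W]) = (6 - 10.5) / 4.7566 = -0.9461.
        Two-sided p = 2*Phi(z) = 0.344118.
Step 6: alpha = 0.05. fail to reject H0.

W+ = 6, W- = 15, W = min = 6, p = 0.344118, fail to reject H0.


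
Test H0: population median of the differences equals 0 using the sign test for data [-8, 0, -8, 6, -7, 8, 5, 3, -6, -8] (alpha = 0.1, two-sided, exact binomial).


Step 1: Discard zero differences. Original n = 10; n_eff = number of nonzero differences = 9.
Nonzero differences (with sign): -8, -8, +6, -7, +8, +5, +3, -6, -8
Step 2: Count signs: positive = 4, negative = 5.
Step 3: Under H0: P(positive) = 0.5, so the number of positives S ~ Bin(9, 0.5).
Step 4: Two-sided exact p-value = sum of Bin(9,0.5) probabilities at or below the observed probability = 1.000000.
Step 5: alpha = 0.1. fail to reject H0.

n_eff = 9, pos = 4, neg = 5, p = 1.000000, fail to reject H0.


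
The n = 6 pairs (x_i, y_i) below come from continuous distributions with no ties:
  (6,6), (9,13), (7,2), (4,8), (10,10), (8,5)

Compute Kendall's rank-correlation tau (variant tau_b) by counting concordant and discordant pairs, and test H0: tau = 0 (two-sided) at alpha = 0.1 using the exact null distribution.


Step 1: Enumerate the 15 unordered pairs (i,j) with i<j and classify each by sign(x_j-x_i) * sign(y_j-y_i).
  (1,2):dx=+3,dy=+7->C; (1,3):dx=+1,dy=-4->D; (1,4):dx=-2,dy=+2->D; (1,5):dx=+4,dy=+4->C
  (1,6):dx=+2,dy=-1->D; (2,3):dx=-2,dy=-11->C; (2,4):dx=-5,dy=-5->C; (2,5):dx=+1,dy=-3->D
  (2,6):dx=-1,dy=-8->C; (3,4):dx=-3,dy=+6->D; (3,5):dx=+3,dy=+8->C; (3,6):dx=+1,dy=+3->C
  (4,5):dx=+6,dy=+2->C; (4,6):dx=+4,dy=-3->D; (5,6):dx=-2,dy=-5->C
Step 2: C = 9, D = 6, total pairs = 15.
Step 3: tau = (C - D)/(n(n-1)/2) = (9 - 6)/15 = 0.200000.
Step 4: Exact two-sided p-value (enumerate n! = 720 permutations of y under H0): p = 0.719444.
Step 5: alpha = 0.1. fail to reject H0.

tau_b = 0.2000 (C=9, D=6), p = 0.719444, fail to reject H0.


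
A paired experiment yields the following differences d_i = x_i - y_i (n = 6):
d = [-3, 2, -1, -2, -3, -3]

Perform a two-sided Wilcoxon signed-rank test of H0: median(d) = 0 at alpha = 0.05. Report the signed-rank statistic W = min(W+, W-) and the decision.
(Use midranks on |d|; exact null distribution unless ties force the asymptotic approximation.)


Step 1: Drop any zero differences (none here) and take |d_i|.
|d| = [3, 2, 1, 2, 3, 3]
Step 2: Midrank |d_i| (ties get averaged ranks).
ranks: |3|->5, |2|->2.5, |1|->1, |2|->2.5, |3|->5, |3|->5
Step 3: Attach original signs; sum ranks with positive sign and with negative sign.
W+ = 2.5 = 2.5
W- = 5 + 1 + 2.5 + 5 + 5 = 18.5
(Check: W+ + W- = 21 should equal n(n+1)/2 = 21.)
Step 4: Test statistic W = min(W+, W-) = 2.5.
Step 5: Ties in |d|, so use the tie-corrected normal approximation.
        E[W] = n(n+1)/4 = 6*7/4 = 10.5.
        Tie groups: |d|=2 (t=2), |d|=3 (t=3); sum(t^3 - t) = 30.
        Var[W] = n(n+1)(2n+1)/24 - sum(t^3-t)/48 = 546/24 - 30/48 = 22.125.
        z = (W - E[W]) / sqrt(Var[W]) = (2.5 - 10.5) / 4.7037 = -1.7008.
        Two-sided p = 2*Phi(z) = 0.088984.
Step 6: alpha = 0.05. fail to reject H0.

W+ = 2.5, W- = 18.5, W = min = 2.5, p = 0.088984, fail to reject H0.


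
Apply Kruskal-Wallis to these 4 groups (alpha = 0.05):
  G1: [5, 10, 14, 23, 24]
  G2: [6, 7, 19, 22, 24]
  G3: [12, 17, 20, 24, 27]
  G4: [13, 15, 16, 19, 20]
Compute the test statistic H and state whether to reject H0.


Step 1: Combine all N = 20 observations and assign midranks.
sorted (value, group, rank): (5,G1,1), (6,G2,2), (7,G2,3), (10,G1,4), (12,G3,5), (13,G4,6), (14,G1,7), (15,G4,8), (16,G4,9), (17,G3,10), (19,G2,11.5), (19,G4,11.5), (20,G3,13.5), (20,G4,13.5), (22,G2,15), (23,G1,16), (24,G1,18), (24,G2,18), (24,G3,18), (27,G3,20)
Step 2: Sum ranks within each group.
R_1 = 46 (n_1 = 5)
R_2 = 49.5 (n_2 = 5)
R_3 = 66.5 (n_3 = 5)
R_4 = 48 (n_4 = 5)
Step 3: H = 12/(N(N+1)) * sum(R_i^2/n_i) - 3(N+1)
     = 12/(20*21) * (46^2/5 + 49.5^2/5 + 66.5^2/5 + 48^2/5) - 3*21
     = 0.028571 * 2258.5 - 63
     = 1.528571.
Step 4: Ties present; correction factor C = 1 - 36/(20^3 - 20) = 0.995489. Corrected H = 1.528571 / 0.995489 = 1.535498.
Step 5: Under H0, H ~ chi^2(3); p-value = 0.674102.
Step 6: alpha = 0.05. fail to reject H0.

H = 1.5355, df = 3, p = 0.674102, fail to reject H0.


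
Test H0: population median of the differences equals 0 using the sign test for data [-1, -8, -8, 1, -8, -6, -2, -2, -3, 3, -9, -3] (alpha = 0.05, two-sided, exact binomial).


Step 1: Discard zero differences. Original n = 12; n_eff = number of nonzero differences = 12.
Nonzero differences (with sign): -1, -8, -8, +1, -8, -6, -2, -2, -3, +3, -9, -3
Step 2: Count signs: positive = 2, negative = 10.
Step 3: Under H0: P(positive) = 0.5, so the number of positives S ~ Bin(12, 0.5).
Step 4: Two-sided exact p-value = sum of Bin(12,0.5) probabilities at or below the observed probability = 0.038574.
Step 5: alpha = 0.05. reject H0.

n_eff = 12, pos = 2, neg = 10, p = 0.038574, reject H0.


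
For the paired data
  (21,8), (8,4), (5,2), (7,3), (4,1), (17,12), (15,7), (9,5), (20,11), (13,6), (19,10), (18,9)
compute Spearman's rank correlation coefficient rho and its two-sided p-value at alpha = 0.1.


Step 1: Rank x and y separately (midranks; no ties here).
rank(x): 21->12, 8->4, 5->2, 7->3, 4->1, 17->8, 15->7, 9->5, 20->11, 13->6, 19->10, 18->9
rank(y): 8->8, 4->4, 2->2, 3->3, 1->1, 12->12, 7->7, 5->5, 11->11, 6->6, 10->10, 9->9
Step 2: d_i = R_x(i) - R_y(i); compute d_i^2.
  (12-8)^2=16, (4-4)^2=0, (2-2)^2=0, (3-3)^2=0, (1-1)^2=0, (8-12)^2=16, (7-7)^2=0, (5-5)^2=0, (11-11)^2=0, (6-6)^2=0, (10-10)^2=0, (9-9)^2=0
sum(d^2) = 32.
Step 3: rho = 1 - 6*32 / (12*(12^2 - 1)) = 1 - 192/1716 = 0.888112.
Step 4: Under H0, t = rho * sqrt((n-2)/(1-rho^2)) = 6.1103 ~ t(10).
Step 5: Two-sided p-value from the t-distribution with 10 df = 0.000114.
Step 6: alpha = 0.1. reject H0.

rho = 0.8881, p = 0.000114, reject H0 at alpha = 0.1.


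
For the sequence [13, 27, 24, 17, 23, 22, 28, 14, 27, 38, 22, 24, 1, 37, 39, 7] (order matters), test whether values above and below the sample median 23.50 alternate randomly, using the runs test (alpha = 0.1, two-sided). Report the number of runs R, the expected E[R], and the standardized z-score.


Step 1: Compute median = 23.50; label A = above, B = below.
Labels in order: BAABBBABAABABAAB  (n_A = 8, n_B = 8)
Step 2: Count runs R = 11.
Step 3: Under H0 (random ordering), E[R] = 2*n_A*n_B/(n_A+n_B) + 1 = 2*8*8/16 + 1 = 9.0000.
        Var[R] = 2*n_A*n_B*(2*n_A*n_B - n_A - n_B) / ((n_A+n_B)^2 * (n_A+n_B-1)) = 14336/3840 = 3.7333.
        SD[R] = 1.9322.
Step 4: Continuity-corrected z = (R - 0.5 - E[R]) / SD[R] = (11 - 0.5 - 9.0000) / 1.9322 = 0.7763.
Step 5: Two-sided p-value via normal approximation = 2*(1 - Phi(|z|)) = 0.437558.
Step 6: alpha = 0.1. fail to reject H0.

R = 11, z = 0.7763, p = 0.437558, fail to reject H0.


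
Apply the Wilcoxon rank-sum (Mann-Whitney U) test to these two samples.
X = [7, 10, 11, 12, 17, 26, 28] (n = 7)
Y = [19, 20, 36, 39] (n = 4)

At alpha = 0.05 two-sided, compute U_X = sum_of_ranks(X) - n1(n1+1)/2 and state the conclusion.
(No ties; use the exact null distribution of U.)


Step 1: Combine and sort all 11 observations; assign midranks.
sorted (value, group): (7,X), (10,X), (11,X), (12,X), (17,X), (19,Y), (20,Y), (26,X), (28,X), (36,Y), (39,Y)
ranks: 7->1, 10->2, 11->3, 12->4, 17->5, 19->6, 20->7, 26->8, 28->9, 36->10, 39->11
Step 2: Rank sum for X: R1 = 1 + 2 + 3 + 4 + 5 + 8 + 9 = 32.
Step 3: U_X = R1 - n1(n1+1)/2 = 32 - 7*8/2 = 32 - 28 = 4.
       U_Y = n1*n2 - U_X = 28 - 4 = 24.
Step 4: No ties, so the exact null distribution of U (based on enumerating the C(11,7) = 330 equally likely rank assignments) gives the two-sided p-value.
Step 5: p-value = 0.072727; compare to alpha = 0.05. fail to reject H0.

U_X = 4, p = 0.072727, fail to reject H0 at alpha = 0.05.


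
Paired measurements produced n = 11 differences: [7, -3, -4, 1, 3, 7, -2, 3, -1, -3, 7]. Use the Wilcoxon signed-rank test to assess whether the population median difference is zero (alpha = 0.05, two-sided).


Step 1: Drop any zero differences (none here) and take |d_i|.
|d| = [7, 3, 4, 1, 3, 7, 2, 3, 1, 3, 7]
Step 2: Midrank |d_i| (ties get averaged ranks).
ranks: |7|->10, |3|->5.5, |4|->8, |1|->1.5, |3|->5.5, |7|->10, |2|->3, |3|->5.5, |1|->1.5, |3|->5.5, |7|->10
Step 3: Attach original signs; sum ranks with positive sign and with negative sign.
W+ = 10 + 1.5 + 5.5 + 10 + 5.5 + 10 = 42.5
W- = 5.5 + 8 + 3 + 1.5 + 5.5 = 23.5
(Check: W+ + W- = 66 should equal n(n+1)/2 = 66.)
Step 4: Test statistic W = min(W+, W-) = 23.5.
Step 5: Ties in |d|, so use the tie-corrected normal approximation.
        E[W] = n(n+1)/4 = 11*12/4 = 33.
        Tie groups: |d|=1 (t=2), |d|=3 (t=4), |d|=7 (t=3); sum(t^3 - t) = 90.
        Var[W] = n(n+1)(2n+1)/24 - sum(t^3-t)/48 = 3036/24 - 90/48 = 124.625.
        z = (W - E[W]) / sqrt(Var[W]) = (23.5 - 33) / 11.1636 = -0.8510.
        Two-sided p = 2*Phi(z) = 0.394779.
Step 6: alpha = 0.05. fail to reject H0.

W+ = 42.5, W- = 23.5, W = min = 23.5, p = 0.394779, fail to reject H0.


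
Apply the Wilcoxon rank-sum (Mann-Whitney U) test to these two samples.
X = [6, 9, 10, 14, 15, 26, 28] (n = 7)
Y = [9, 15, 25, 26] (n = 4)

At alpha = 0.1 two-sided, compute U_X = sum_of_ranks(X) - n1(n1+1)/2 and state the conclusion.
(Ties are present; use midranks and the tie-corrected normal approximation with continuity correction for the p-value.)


Step 1: Combine and sort all 11 observations; assign midranks.
sorted (value, group): (6,X), (9,X), (9,Y), (10,X), (14,X), (15,X), (15,Y), (25,Y), (26,X), (26,Y), (28,X)
ranks: 6->1, 9->2.5, 9->2.5, 10->4, 14->5, 15->6.5, 15->6.5, 25->8, 26->9.5, 26->9.5, 28->11
Step 2: Rank sum for X: R1 = 1 + 2.5 + 4 + 5 + 6.5 + 9.5 + 11 = 39.5.
Step 3: U_X = R1 - n1(n1+1)/2 = 39.5 - 7*8/2 = 39.5 - 28 = 11.5.
       U_Y = n1*n2 - U_X = 28 - 11.5 = 16.5.
Step 4: Ties are present, so use the tie-corrected normal approximation (with continuity correction) for the p-value.
Step 5: p-value = 0.703524; compare to alpha = 0.1. fail to reject H0.

U_X = 11.5, p = 0.703524, fail to reject H0 at alpha = 0.1.


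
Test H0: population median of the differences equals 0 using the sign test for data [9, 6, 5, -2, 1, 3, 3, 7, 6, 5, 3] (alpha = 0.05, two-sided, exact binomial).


Step 1: Discard zero differences. Original n = 11; n_eff = number of nonzero differences = 11.
Nonzero differences (with sign): +9, +6, +5, -2, +1, +3, +3, +7, +6, +5, +3
Step 2: Count signs: positive = 10, negative = 1.
Step 3: Under H0: P(positive) = 0.5, so the number of positives S ~ Bin(11, 0.5).
Step 4: Two-sided exact p-value = sum of Bin(11,0.5) probabilities at or below the observed probability = 0.011719.
Step 5: alpha = 0.05. reject H0.

n_eff = 11, pos = 10, neg = 1, p = 0.011719, reject H0.


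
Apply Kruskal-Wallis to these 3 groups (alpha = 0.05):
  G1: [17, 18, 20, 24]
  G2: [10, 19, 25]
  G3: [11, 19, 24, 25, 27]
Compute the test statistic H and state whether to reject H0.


Step 1: Combine all N = 12 observations and assign midranks.
sorted (value, group, rank): (10,G2,1), (11,G3,2), (17,G1,3), (18,G1,4), (19,G2,5.5), (19,G3,5.5), (20,G1,7), (24,G1,8.5), (24,G3,8.5), (25,G2,10.5), (25,G3,10.5), (27,G3,12)
Step 2: Sum ranks within each group.
R_1 = 22.5 (n_1 = 4)
R_2 = 17 (n_2 = 3)
R_3 = 38.5 (n_3 = 5)
Step 3: H = 12/(N(N+1)) * sum(R_i^2/n_i) - 3(N+1)
     = 12/(12*13) * (22.5^2/4 + 17^2/3 + 38.5^2/5) - 3*13
     = 0.076923 * 519.346 - 39
     = 0.949679.
Step 4: Ties present; correction factor C = 1 - 18/(12^3 - 12) = 0.989510. Corrected H = 0.949679 / 0.989510 = 0.959747.
Step 5: Under H0, H ~ chi^2(2); p-value = 0.618862.
Step 6: alpha = 0.05. fail to reject H0.

H = 0.9597, df = 2, p = 0.618862, fail to reject H0.


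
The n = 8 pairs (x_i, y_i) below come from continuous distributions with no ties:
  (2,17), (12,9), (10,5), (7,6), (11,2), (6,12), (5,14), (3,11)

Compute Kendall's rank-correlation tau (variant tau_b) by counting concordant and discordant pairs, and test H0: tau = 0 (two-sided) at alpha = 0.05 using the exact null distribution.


Step 1: Enumerate the 28 unordered pairs (i,j) with i<j and classify each by sign(x_j-x_i) * sign(y_j-y_i).
  (1,2):dx=+10,dy=-8->D; (1,3):dx=+8,dy=-12->D; (1,4):dx=+5,dy=-11->D; (1,5):dx=+9,dy=-15->D
  (1,6):dx=+4,dy=-5->D; (1,7):dx=+3,dy=-3->D; (1,8):dx=+1,dy=-6->D; (2,3):dx=-2,dy=-4->C
  (2,4):dx=-5,dy=-3->C; (2,5):dx=-1,dy=-7->C; (2,6):dx=-6,dy=+3->D; (2,7):dx=-7,dy=+5->D
  (2,8):dx=-9,dy=+2->D; (3,4):dx=-3,dy=+1->D; (3,5):dx=+1,dy=-3->D; (3,6):dx=-4,dy=+7->D
  (3,7):dx=-5,dy=+9->D; (3,8):dx=-7,dy=+6->D; (4,5):dx=+4,dy=-4->D; (4,6):dx=-1,dy=+6->D
  (4,7):dx=-2,dy=+8->D; (4,8):dx=-4,dy=+5->D; (5,6):dx=-5,dy=+10->D; (5,7):dx=-6,dy=+12->D
  (5,8):dx=-8,dy=+9->D; (6,7):dx=-1,dy=+2->D; (6,8):dx=-3,dy=-1->C; (7,8):dx=-2,dy=-3->C
Step 2: C = 5, D = 23, total pairs = 28.
Step 3: tau = (C - D)/(n(n-1)/2) = (5 - 23)/28 = -0.642857.
Step 4: Exact two-sided p-value (enumerate n! = 40320 permutations of y under H0): p = 0.031151.
Step 5: alpha = 0.05. reject H0.

tau_b = -0.6429 (C=5, D=23), p = 0.031151, reject H0.
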